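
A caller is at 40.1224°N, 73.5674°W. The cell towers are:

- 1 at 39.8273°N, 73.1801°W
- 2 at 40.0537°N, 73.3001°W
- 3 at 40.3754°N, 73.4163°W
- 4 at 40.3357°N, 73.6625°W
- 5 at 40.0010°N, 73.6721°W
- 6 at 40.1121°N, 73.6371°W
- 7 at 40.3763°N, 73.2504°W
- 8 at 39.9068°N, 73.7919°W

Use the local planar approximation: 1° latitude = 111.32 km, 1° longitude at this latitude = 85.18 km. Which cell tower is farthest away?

1

Distances from 40.1224°N, 73.5674°W:
1: √((-0.2951·111.32)² + (0.3873·85.18)²) = √(1079.157453 + 1088.354220) = 46.5565 km
2: √((-0.0687·111.32)² + (0.2673·85.18)²) = √(58.487071 + 518.409783) = 24.0187 km
3: √((0.2530·111.32)² + (0.1511·85.18)²) = √(793.208643 + 165.654867) = 30.9655 km
4: √((0.2133·111.32)² + (-0.0951·85.18)²) = √(563.803940 + 65.620012) = 25.0883 km
5: √((-0.1214·111.32)² + (-0.1047·85.18)²) = √(182.634899 + 79.536895) = 16.1917 km
6: √((-0.0103·111.32)² + (-0.0697·85.18)²) = √(1.314682 + 35.248515) = 6.0468 km
7: √((0.2539·111.32)² + (0.3170·85.18)²) = √(798.862062 + 729.111244) = 39.0893 km
8: √((-0.2156·111.32)² + (-0.2245·85.18)²) = √(576.028416 + 365.685687) = 30.6874 km
Maximum: 1 at 46.5565 km.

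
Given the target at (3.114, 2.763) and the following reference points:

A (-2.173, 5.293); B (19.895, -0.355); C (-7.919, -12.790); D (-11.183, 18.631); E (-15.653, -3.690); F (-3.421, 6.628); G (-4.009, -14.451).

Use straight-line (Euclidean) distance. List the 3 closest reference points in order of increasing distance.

Distances from (3.114, 2.763):
A: √((-5.287)² + (2.530)²) = √(27.95237 + 6.40090) = 5.861
B: √((16.781)² + (-3.118)²) = √(281.60196 + 9.72192) = 17.068
C: √((-11.033)² + (-15.553)²) = √(121.72709 + 241.89581) = 19.069
D: √((-14.297)² + (15.868)²) = √(204.40421 + 251.79342) = 21.359
E: √((-18.767)² + (-6.453)²) = √(352.20029 + 41.64121) = 19.845
F: √((-6.535)² + (3.865)²) = √(42.70623 + 14.93823) = 7.592
G: √((-7.123)² + (-17.214)²) = √(50.73713 + 296.32180) = 18.630
Sorted: A (5.861) < F (7.592) < B (17.068) < G (18.630) < C (19.069) < …

A, F, B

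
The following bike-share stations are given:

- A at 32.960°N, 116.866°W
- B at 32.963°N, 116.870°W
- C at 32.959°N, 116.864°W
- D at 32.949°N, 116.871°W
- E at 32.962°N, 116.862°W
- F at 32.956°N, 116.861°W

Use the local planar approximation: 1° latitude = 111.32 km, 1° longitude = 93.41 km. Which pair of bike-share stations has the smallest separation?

A and C

Pairwise distances:
A–C: 0.217 km
C–E: 0.383 km
A–E: 0.435 km
C–F: 0.436 km
A–B: 0.501 km
A–F: 0.645 km
E–F: 0.674 km
B–C: 0.716 km
B–E: 0.756 km
B–F: 1.146 km
D–F: 1.216 km
C–D: 1.291 km
A–D: 1.311 km
B–D: 1.561 km
D–E: 1.674 km
Closest pair: A–C at 0.217 km.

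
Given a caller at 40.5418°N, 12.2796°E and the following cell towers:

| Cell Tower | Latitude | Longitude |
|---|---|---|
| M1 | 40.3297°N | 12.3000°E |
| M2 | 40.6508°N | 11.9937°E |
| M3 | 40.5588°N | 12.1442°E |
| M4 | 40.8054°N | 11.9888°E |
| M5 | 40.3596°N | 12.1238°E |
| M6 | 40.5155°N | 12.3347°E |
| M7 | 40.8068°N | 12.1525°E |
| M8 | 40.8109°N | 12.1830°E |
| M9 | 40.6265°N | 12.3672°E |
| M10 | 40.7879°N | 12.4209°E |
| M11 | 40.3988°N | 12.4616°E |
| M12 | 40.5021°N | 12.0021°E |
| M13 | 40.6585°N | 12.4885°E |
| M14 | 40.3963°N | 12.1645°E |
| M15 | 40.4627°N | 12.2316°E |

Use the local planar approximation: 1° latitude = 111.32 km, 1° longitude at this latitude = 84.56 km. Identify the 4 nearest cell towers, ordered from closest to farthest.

Distances from 40.5418°N, 12.2796°E:
M1: 23.6739 km
M2: 27.0499 km
M3: 11.6048 km
M4: 38.2850 km
M5: 24.1857 km
M6: 5.5027 km
M7: 31.3966 km
M8: 31.0499 km
M9: 11.9905 km
M10: 29.8880 km
M11: 22.1417 km
M12: 23.8779 km
M13: 21.9273 km
M14: 18.8964 km
M15: 9.6959 km
Sorted: M6 (5.5027 km) < M15 (9.6959 km) < M3 (11.6048 km) < M9 (11.9905 km) < M14 (18.8964 km) < M13 (21.9273 km) < …

M6, M15, M3, M9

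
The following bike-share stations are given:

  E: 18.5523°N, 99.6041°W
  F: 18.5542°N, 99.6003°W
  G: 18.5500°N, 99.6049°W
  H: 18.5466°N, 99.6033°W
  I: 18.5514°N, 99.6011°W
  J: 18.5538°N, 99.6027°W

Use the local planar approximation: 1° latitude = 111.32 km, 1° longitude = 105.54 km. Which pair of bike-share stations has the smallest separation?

E and J

Pairwise distances:
E–F: √((0.0019·111.32)² + (0.0038·105.54)²) = √(0.044736 + 0.160843) = 0.4534 km
E–G: √((-0.0023·111.32)² + (-0.0008·105.54)²) = √(0.065554 + 0.007129) = 0.2696 km
E–H: √((-0.0057·111.32)² + (0.0008·105.54)²) = √(0.402621 + 0.007129) = 0.6401 km
E–I: √((-0.0009·111.32)² + (0.0030·105.54)²) = √(0.010038 + 0.100248) = 0.3321 km
E–J: √((0.0015·111.32)² + (0.0014·105.54)²) = √(0.027882 + 0.021832) = 0.2230 km
F–G: √((-0.0042·111.32)² + (-0.0046·105.54)²) = √(0.218597 + 0.235695) = 0.6740 km
F–H: √((-0.0076·111.32)² + (-0.0030·105.54)²) = √(0.715770 + 0.100248) = 0.9033 km
F–I: √((-0.0028·111.32)² + (-0.0008·105.54)²) = √(0.097154 + 0.007129) = 0.3229 km
F–J: √((-0.0004·111.32)² + (-0.0024·105.54)²) = √(0.001983 + 0.064159) = 0.2572 km
G–H: √((-0.0034·111.32)² + (0.0016·105.54)²) = √(0.143253 + 0.028515) = 0.4144 km
G–I: √((0.0014·111.32)² + (0.0038·105.54)²) = √(0.024289 + 0.160843) = 0.4303 km
G–J: √((0.0038·111.32)² + (0.0022·105.54)²) = √(0.178943 + 0.053911) = 0.4825 km
H–I: √((0.0048·111.32)² + (0.0022·105.54)²) = √(0.285515 + 0.053911) = 0.5826 km
H–J: √((0.0072·111.32)² + (0.0006·105.54)²) = √(0.642409 + 0.004010) = 0.8040 km
I–J: √((0.0024·111.32)² + (-0.0016·105.54)²) = √(0.071379 + 0.028515) = 0.3161 km
Closest pair: E–J at 0.2230 km.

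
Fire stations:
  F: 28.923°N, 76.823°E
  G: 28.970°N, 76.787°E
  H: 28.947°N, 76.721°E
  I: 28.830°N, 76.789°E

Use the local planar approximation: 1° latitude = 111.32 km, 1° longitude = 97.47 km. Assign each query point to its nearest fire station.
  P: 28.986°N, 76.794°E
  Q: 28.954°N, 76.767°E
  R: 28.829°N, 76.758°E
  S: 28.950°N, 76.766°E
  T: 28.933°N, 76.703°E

P→G; Q→G; R→I; S→G; T→H

P at 28.986°N, 76.794°E:
  F: √((-0.063·111.32)² + (0.029·97.47)²) = √(49.184413 + 7.989837) = 7.5614 km
  G: √((-0.016·111.32)² + (-0.007·97.47)²) = √(3.172388 + 0.465520) = 1.9073 km
  H: √((-0.039·111.32)² + (-0.073·97.47)²) = √(18.848449 + 50.627636) = 8.3352 km
  I: √((-0.156·111.32)² + (-0.005·97.47)²) = √(301.575177 + 0.237510) = 17.3728 km
  → nearest: G (1.9073 km)
Q at 28.954°N, 76.767°E:
  F: √((-0.031·111.32)² + (0.056·97.47)²) = √(11.908849 + 29.793257) = 6.4577 km
  G: √((0.016·111.32)² + (0.020·97.47)²) = √(3.172388 + 3.800160) = 2.6406 km
  H: √((-0.007·111.32)² + (-0.046·97.47)²) = √(0.607215 + 20.102848) = 4.5508 km
  I: √((-0.124·111.32)² + (0.022·97.47)²) = √(190.541582 + 4.598194) = 13.9692 km
  → nearest: G (2.6406 km)
R at 28.829°N, 76.758°E:
  F: √((0.094·111.32)² + (0.065·97.47)²) = √(109.496970 + 40.139194) = 12.2326 km
  G: √((0.141·111.32)² + (0.029·97.47)²) = √(246.368183 + 7.989837) = 15.9486 km
  H: √((0.118·111.32)² + (-0.037·97.47)²) = √(172.548191 + 13.006049) = 13.6218 km
  I: √((0.001·111.32)² + (0.031·97.47)²) = √(0.012392 + 9.129885) = 3.0236 km
  → nearest: I (3.0236 km)
S at 28.950°N, 76.766°E:
  F: √((-0.027·111.32)² + (0.057·97.47)²) = √(9.033872 + 30.866803) = 6.3167 km
  G: √((0.020·111.32)² + (0.021·97.47)²) = √(4.956857 + 4.189677) = 3.0243 km
  H: √((-0.003·111.32)² + (-0.045·97.47)²) = √(0.111529 + 19.238312) = 4.3988 km
  I: √((-0.120·111.32)² + (0.023·97.47)²) = √(178.446851 + 5.025712) = 13.5452 km
  → nearest: G (3.0243 km)
T at 28.933°N, 76.703°E:
  F: √((-0.010·111.32)² + (0.120·97.47)²) = √(1.239214 + 136.805773) = 11.7493 km
  G: √((0.037·111.32)² + (0.084·97.47)²) = √(16.964843 + 67.034829) = 9.1651 km
  H: √((0.014·111.32)² + (0.018·97.47)²) = √(2.428860 + 3.078130) = 2.3467 km
  I: √((-0.103·111.32)² + (0.086·97.47)²) = √(131.468239 + 70.264965) = 14.2033 km
  → nearest: H (2.3467 km)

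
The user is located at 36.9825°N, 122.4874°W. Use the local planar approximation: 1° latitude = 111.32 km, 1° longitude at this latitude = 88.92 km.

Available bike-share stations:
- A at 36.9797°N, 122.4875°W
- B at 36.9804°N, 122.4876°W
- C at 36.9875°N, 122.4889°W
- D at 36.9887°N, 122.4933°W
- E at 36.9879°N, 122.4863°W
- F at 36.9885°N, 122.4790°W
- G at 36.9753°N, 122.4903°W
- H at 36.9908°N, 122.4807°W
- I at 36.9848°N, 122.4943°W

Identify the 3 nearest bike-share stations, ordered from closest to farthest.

B, A, C

Distances from 36.9825°N, 122.4874°W:
A: 0.3118 km
B: 0.2344 km
C: 0.5724 km
D: 0.8669 km
E: 0.6090 km
F: 1.0020 km
G: 0.8420 km
H: 1.0994 km
I: 0.6648 km
Sorted: B (0.2344 km) < A (0.3118 km) < C (0.5724 km) < E (0.6090 km) < I (0.6648 km) < …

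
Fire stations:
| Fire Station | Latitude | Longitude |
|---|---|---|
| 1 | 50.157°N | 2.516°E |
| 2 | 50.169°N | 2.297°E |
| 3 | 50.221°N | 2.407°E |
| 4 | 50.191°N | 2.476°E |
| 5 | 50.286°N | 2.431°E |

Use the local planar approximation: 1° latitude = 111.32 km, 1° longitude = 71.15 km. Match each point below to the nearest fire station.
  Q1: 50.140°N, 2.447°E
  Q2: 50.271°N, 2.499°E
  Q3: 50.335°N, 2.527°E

Q1→1; Q2→5; Q3→5

Q1 at 50.140°N, 2.447°E:
  1: 5.261 km
  2: 11.150 km
  3: 9.455 km
  4: 6.041 km
  5: 16.293 km
  → nearest: 1 (5.261 km)
Q2 at 50.271°N, 2.499°E:
  1: 12.748 km
  2: 18.316 km
  3: 8.592 km
  4: 9.055 km
  5: 5.118 km
  → nearest: 5 (5.118 km)
Q3 at 50.335°N, 2.527°E:
  1: 19.830 km
  2: 24.683 km
  3: 15.295 km
  4: 16.436 km
  5: 8.741 km
  → nearest: 5 (8.741 km)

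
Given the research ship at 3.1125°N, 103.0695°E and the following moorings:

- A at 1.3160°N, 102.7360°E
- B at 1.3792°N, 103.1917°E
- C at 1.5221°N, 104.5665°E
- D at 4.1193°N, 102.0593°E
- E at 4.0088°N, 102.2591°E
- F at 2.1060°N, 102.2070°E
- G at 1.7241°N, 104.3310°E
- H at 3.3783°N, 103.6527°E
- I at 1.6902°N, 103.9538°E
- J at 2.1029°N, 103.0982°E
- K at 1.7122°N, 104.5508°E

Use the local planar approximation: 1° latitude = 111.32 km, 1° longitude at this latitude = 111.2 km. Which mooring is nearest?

H

Distances from 3.1125°N, 103.0695°E:
A: √((-1.7965·111.32)² + (-0.3335·111.2)²) = √(39994.552186 + 1375.312059) = 203.3958 km
B: √((-1.7333·111.32)² + (0.1222·111.2)²) = √(37230.071421 + 184.651137) = 193.4289 km
C: √((-1.5904·111.32)² + (1.4970·111.2)²) = √(31344.339989 + 27711.062329) = 243.0132 km
D: √((1.0068·111.32)² + (-1.0102·111.2)²) = √(12561.248549 + 12618.981476) = 158.6828 km
E: √((0.8963·111.32)² + (-0.8104·111.2)²) = √(9955.273324 + 8120.979968) = 134.4480 km
F: √((-1.0065·111.32)² + (-0.8625·111.2)²) = √(12553.763819 + 9198.728100) = 147.4873 km
G: √((-1.3884·111.32)² + (1.2615·111.2)²) = √(23887.769806 + 19678.141729) = 208.7245 km
H: √((0.2658·111.32)² + (0.5832·111.2)²) = √(875.500399 + 4205.761151) = 71.2830 km
I: √((-1.4223·111.32)² + (0.8843·111.2)²) = √(25068.526964 + 9669.607023) = 186.3817 km
J: √((-1.0096·111.32)² + (0.0287·111.2)²) = √(12631.213594 + 10.185289) = 112.4340 km
K: √((-1.4003·111.32)² + (1.4813·111.2)²) = √(24299.009619 + 27132.862887) = 226.7860 km
Minimum: H at 71.2830 km.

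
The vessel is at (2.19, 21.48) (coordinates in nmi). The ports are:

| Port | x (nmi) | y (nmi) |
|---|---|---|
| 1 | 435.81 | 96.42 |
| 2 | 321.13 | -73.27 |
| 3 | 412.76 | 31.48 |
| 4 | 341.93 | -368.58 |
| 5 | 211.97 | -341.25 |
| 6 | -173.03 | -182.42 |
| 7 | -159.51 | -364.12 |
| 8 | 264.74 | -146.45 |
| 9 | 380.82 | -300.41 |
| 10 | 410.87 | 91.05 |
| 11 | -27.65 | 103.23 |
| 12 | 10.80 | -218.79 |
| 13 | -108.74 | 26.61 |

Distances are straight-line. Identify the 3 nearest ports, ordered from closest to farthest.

11, 13, 12

Distances from (2.19, 21.48):
1: 440.05 nmi
2: 332.72 nmi
3: 410.69 nmi
4: 517.27 nmi
5: 419.02 nmi
6: 268.84 nmi
7: 418.13 nmi
8: 311.66 nmi
9: 496.96 nmi
10: 414.56 nmi
11: 87.03 nmi
12: 240.42 nmi
13: 111.05 nmi
Sorted: 11 (87.03 nmi) < 13 (111.05 nmi) < 12 (240.42 nmi) < 6 (268.84 nmi) < 8 (311.66 nmi) < …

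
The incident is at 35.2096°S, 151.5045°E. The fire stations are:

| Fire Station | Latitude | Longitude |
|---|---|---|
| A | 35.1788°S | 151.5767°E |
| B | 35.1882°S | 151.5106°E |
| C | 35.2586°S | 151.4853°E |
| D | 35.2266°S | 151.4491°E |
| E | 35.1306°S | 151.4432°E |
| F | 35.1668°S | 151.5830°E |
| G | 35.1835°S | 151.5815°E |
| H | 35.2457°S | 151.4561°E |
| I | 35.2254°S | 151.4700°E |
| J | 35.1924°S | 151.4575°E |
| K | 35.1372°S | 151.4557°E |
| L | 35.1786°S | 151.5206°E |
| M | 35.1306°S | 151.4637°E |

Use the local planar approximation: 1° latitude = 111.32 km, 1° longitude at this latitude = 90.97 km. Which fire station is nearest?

B

Distances from 35.2096°S, 151.5045°E:
A: √((0.0308·111.32)² + (0.0722·90.97)²) = √(11.755682 + 43.139071) = 7.4091 km
B: √((0.0214·111.32)² + (0.0061·90.97)²) = √(5.675106 + 0.307933) = 2.4460 km
C: √((-0.0490·111.32)² + (-0.0192·90.97)²) = √(29.753534 + 3.050695) = 5.7275 km
D: √((-0.0170·111.32)² + (-0.0554·90.97)²) = √(3.581329 + 25.398959) = 5.3833 km
E: √((0.0790·111.32)² + (-0.0613·90.97)²) = √(77.339361 + 31.096917) = 10.4133 km
F: √((0.0428·111.32)² + (0.0785·90.97)²) = √(22.700422 + 50.995952) = 8.5847 km
G: √((0.0261·111.32)² + (0.0770·90.97)²) = √(8.441651 + 49.065682) = 7.5834 km
H: √((-0.0361·111.32)² + (-0.0484·90.97)²) = √(16.149564 + 19.385951) = 5.9612 km
I: √((-0.0158·111.32)² + (-0.0345·90.97)²) = √(3.093574 + 9.849963) = 3.5977 km
J: √((0.0172·111.32)² + (-0.0470·90.97)²) = √(3.666091 + 18.280670) = 4.6847 km
K: √((0.0724·111.32)² + (-0.0488·90.97)²) = √(64.956636 + 19.707704) = 9.2013 km
L: √((0.0310·111.32)² + (0.0161·90.97)²) = √(11.908849 + 2.145103) = 3.7489 km
M: √((0.0790·111.32)² + (-0.0408·90.97)²) = √(77.339361 + 13.775796) = 9.5454 km
Minimum: B at 2.4460 km.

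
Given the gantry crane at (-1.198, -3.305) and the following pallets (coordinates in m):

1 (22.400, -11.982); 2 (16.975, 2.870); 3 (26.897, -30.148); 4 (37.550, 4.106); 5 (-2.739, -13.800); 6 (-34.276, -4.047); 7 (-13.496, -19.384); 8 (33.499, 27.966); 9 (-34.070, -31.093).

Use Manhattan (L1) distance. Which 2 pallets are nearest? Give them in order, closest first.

Distances from (-1.198, -3.305):
1: |23.598| + |-8.677| = 23.598 + 8.677 = 32.275 m
2: |18.173| + |6.175| = 18.173 + 6.175 = 24.348 m
3: |28.095| + |-26.843| = 28.095 + 26.843 = 54.938 m
4: |38.748| + |7.411| = 38.748 + 7.411 = 46.159 m
5: |-1.541| + |-10.495| = 1.541 + 10.495 = 12.036 m
6: |-33.078| + |-0.742| = 33.078 + 0.742 = 33.820 m
7: |-12.298| + |-16.079| = 12.298 + 16.079 = 28.377 m
8: |34.697| + |31.271| = 34.697 + 31.271 = 65.968 m
9: |-32.872| + |-27.788| = 32.872 + 27.788 = 60.660 m
Sorted: 5 (12.036 m) < 2 (24.348 m) < 7 (28.377 m) < 1 (32.275 m) < …

5, 2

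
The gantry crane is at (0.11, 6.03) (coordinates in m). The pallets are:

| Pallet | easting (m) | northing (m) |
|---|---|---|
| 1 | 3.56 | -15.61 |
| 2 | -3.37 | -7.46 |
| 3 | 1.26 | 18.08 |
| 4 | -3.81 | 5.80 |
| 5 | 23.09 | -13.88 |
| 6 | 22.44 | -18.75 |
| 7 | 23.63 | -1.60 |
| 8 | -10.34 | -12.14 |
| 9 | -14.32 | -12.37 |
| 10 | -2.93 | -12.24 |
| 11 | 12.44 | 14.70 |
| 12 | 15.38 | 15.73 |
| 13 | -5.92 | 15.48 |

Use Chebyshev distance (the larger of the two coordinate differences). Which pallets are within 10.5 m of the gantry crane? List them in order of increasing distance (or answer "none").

4, 13

Distances from (0.11, 6.03):
1: 21.64 m
2: 13.49 m
3: 12.05 m
4: 3.92 m
5: 22.98 m
6: 24.78 m
7: 23.52 m
8: 18.17 m
9: 18.40 m
10: 18.27 m
11: 12.33 m
12: 15.27 m
13: 9.45 m
Threshold 10.5 m: 4 (3.92 m), 13 (9.45 m) are within range.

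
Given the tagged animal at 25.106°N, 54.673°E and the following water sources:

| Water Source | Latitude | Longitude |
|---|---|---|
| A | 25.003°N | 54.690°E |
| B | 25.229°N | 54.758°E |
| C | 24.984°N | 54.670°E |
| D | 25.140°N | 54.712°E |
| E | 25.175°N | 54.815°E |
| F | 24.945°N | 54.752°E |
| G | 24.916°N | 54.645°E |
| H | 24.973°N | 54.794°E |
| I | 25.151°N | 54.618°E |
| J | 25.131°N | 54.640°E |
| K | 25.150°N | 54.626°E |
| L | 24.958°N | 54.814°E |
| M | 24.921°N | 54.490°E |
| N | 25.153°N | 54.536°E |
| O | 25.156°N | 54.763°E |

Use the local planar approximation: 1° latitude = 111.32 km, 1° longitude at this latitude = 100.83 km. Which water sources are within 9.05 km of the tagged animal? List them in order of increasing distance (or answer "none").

J, D, K, I

Distances from 25.106°N, 54.673°E:
A: √((-0.103·111.32)² + (0.017·100.83)²) = √(131.46824 + 2.93817) = 11.593 km
B: √((0.123·111.32)² + (0.085·100.83)²) = √(187.48072 + 73.45433) = 16.153 km
C: √((-0.122·111.32)² + (-0.003·100.83)²) = √(184.44465 + 0.09150) = 13.584 km
D: √((0.034·111.32)² + (0.039·100.83)²) = √(14.32532 + 15.46353) = 5.458 km
E: √((0.069·111.32)² + (0.142·100.83)²) = √(58.99899 + 205.00111) = 16.248 km
F: √((-0.161·111.32)² + (0.079·100.83)²) = √(321.21672 + 63.45031) = 19.613 km
G: √((-0.190·111.32)² + (-0.028·100.83)²) = √(447.35634 + 7.97068) = 21.338 km
H: √((-0.133·111.32)² + (0.121·100.83)²) = √(219.20461 + 148.85049) = 19.185 km
I: √((0.045·111.32)² + (-0.055·100.83)²) = √(25.09409 + 30.75423) = 7.473 km
J: √((0.025·111.32)² + (-0.033·100.83)²) = √(7.74509 + 11.07152) = 4.338 km
K: √((0.044·111.32)² + (-0.047·100.83)²) = √(23.99119 + 22.45822) = 6.815 km
L: √((-0.148·111.32)² + (0.141·100.83)²) = √(271.43749 + 202.12394) = 21.761 km
M: √((-0.185·111.32)² + (-0.183·100.83)²) = √(424.12107 + 340.47224) = 27.651 km
N: √((0.047·111.32)² + (-0.137·100.83)²) = √(27.37424 + 190.81858) = 14.771 km
O: √((0.050·111.32)² + (0.090·100.83)²) = √(30.98036 + 82.35018) = 10.646 km
Threshold 9.05 km: J (4.338 km), D (5.458 km), K (6.815 km), I (7.473 km) are within range.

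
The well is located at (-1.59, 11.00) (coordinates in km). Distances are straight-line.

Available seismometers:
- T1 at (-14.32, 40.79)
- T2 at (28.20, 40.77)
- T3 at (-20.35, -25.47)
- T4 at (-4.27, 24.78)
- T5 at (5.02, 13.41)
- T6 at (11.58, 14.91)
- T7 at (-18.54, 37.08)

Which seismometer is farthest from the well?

Distances from (-1.59, 11.00):
T1: √((-12.73)² + (29.79)²) = √(162.0529 + 887.4441) = 32.40 km
T2: √((29.79)² + (29.77)²) = √(887.4441 + 886.2529) = 42.12 km
T3: √((-18.76)² + (-36.47)²) = √(351.9376 + 1330.0609) = 41.01 km
T4: √((-2.68)² + (13.78)²) = √(7.1824 + 189.8884) = 14.04 km
T5: √((6.61)² + (2.41)²) = √(43.6921 + 5.8081) = 7.04 km
T6: √((13.17)² + (3.91)²) = √(173.4489 + 15.2881) = 13.74 km
T7: √((-16.95)² + (26.08)²) = √(287.3025 + 680.1664) = 31.10 km
Maximum: T2 at 42.12 km.

T2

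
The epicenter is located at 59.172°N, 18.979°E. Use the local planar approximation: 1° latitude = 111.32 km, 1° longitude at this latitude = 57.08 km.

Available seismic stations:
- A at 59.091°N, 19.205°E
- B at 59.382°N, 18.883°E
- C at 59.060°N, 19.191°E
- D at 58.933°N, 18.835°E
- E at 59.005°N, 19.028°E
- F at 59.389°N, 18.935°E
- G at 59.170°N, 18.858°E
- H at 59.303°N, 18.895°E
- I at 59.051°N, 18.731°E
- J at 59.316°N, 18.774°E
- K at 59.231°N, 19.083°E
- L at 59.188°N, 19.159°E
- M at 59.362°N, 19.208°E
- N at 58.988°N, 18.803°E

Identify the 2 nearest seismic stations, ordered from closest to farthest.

G, K

Distances from 59.172°N, 18.979°E:
A: √((-0.081·111.32)² + (0.226·57.08)²) = √(81.30485 + 166.41206) = 15.739 km
B: √((0.210·111.32)² + (-0.096·57.08)²) = √(546.49348 + 30.02689) = 24.011 km
C: √((-0.112·111.32)² + (0.212·57.08)²) = √(155.44703 + 146.43323) = 17.375 km
D: √((-0.239·111.32)² + (-0.144·57.08)²) = √(707.85157 + 67.56051) = 27.846 km
E: √((-0.167·111.32)² + (0.049·57.08)²) = √(345.60446 + 7.82276) = 18.800 km
F: √((0.217·111.32)² + (-0.044·57.08)²) = √(583.53359 + 6.30773) = 24.287 km
G: √((-0.002·111.32)² + (-0.121·57.08)²) = √(0.04957 + 47.70223) = 6.910 km
H: √((0.131·111.32)² + (-0.084·57.08)²) = √(212.66156 + 22.98934) = 15.351 km
I: √((-0.121·111.32)² + (-0.248·57.08)²) = √(181.43336 + 200.38781) = 19.540 km
J: √((0.144·111.32)² + (-0.205·57.08)²) = √(256.96346 + 136.92276) = 19.847 km
K: √((0.059·111.32)² + (0.104·57.08)²) = √(43.13705 + 35.23990) = 8.853 km
L: √((0.016·111.32)² + (0.180·57.08)²) = √(3.17239 + 105.56330) = 10.428 km
M: √((0.190·111.32)² + (0.229·57.08)²) = √(447.35634 + 170.85941) = 24.864 km
N: √((-0.184·111.32)² + (-0.176·57.08)²) = √(419.54837 + 100.92372) = 22.814 km
Sorted: G (6.910 km) < K (8.853 km) < L (10.428 km) < H (15.351 km) < …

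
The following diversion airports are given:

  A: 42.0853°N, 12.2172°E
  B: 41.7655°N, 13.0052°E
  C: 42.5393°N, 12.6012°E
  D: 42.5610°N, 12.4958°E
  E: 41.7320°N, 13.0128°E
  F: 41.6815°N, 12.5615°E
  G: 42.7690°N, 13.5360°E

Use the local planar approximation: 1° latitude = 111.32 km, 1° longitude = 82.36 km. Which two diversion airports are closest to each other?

B and E

Pairwise distances:
B–E: √((-0.0335·111.32)² + (0.0076·82.36)²) = √(13.907082 + 0.391796) = 3.7814 km
C–D: √((0.0217·111.32)² + (-0.1054·82.36)²) = √(5.835336 + 75.355316) = 9.0106 km
E–F: √((-0.0505·111.32)² + (-0.4513·82.36)²) = √(31.603061 + 1381.539616) = 37.5918 km
B–F: √((-0.0840·111.32)² + (-0.4437·82.36)²) = √(87.438957 + 1335.400496) = 37.7205 km
A–F: √((-0.4038·111.32)² + (0.3443·82.36)²) = √(2020.593839 + 804.093814) = 53.1478 km
A–D: √((0.4757·111.32)² + (0.2786·82.36)²) = √(2804.223976 + 526.495787) = 57.7124 km
A–C: √((0.4540·111.32)² + (0.3840·82.36)²) = √(2554.218823 + 1000.219057) = 59.6191 km
A–B: √((-0.3198·111.32)² + (0.7880·82.36)²) = √(1267.369683 + 4211.968464) = 74.0226 km
A–E: √((-0.3533·111.32)² + (0.7956·82.36)²) = √(1546.798243 + 4293.606352) = 76.4225 km
C–G: √((0.2297·111.32)² + (0.9348·82.36)²) = √(653.835333 + 5927.479809) = 81.1253 km
D–G: √((0.2080·111.32)² + (1.0402·82.36)²) = √(536.133649 + 7339.498309) = 88.7448 km
B–C: √((0.7738·111.32)² + (-0.4040·82.36)²) = √(7419.998989 + 1107.121809) = 92.3424 km
C–F: √((-0.8578·111.32)² + (-0.0397·82.36)²) = √(9118.396630 + 10.690886) = 95.5463 km
C–E: √((-0.8073·111.32)² + (0.4116·82.36)²) = √(8076.371737 + 1149.167693) = 96.0497 km
B–D: √((0.7955·111.32)² + (-0.5094·82.36)²) = √(7841.998652 + 1760.153555) = 97.9906 km
D–F: √((-0.8795·111.32)² + (0.0657·82.36)²) = √(9585.573087 + 29.279484) = 98.0554 km
D–E: √((-0.8290·111.32)² + (0.5170·82.36)²) = √(8516.388335 + 1813.066619) = 101.6339 km
B–G: √((1.0035·111.32)² + (0.5308·82.36)²) = √(12479.039201 + 1911.148810) = 119.9591 km
E–G: √((1.0370·111.32)² + (0.5232·82.36)²) = √(13326.125781 + 1856.812908) = 123.2191 km
A–G: √((0.6837·111.32)² + (1.3188·82.36)²) = √(5792.653555 + 11797.515398) = 132.6279 km
F–G: √((1.0875·111.32)² + (0.9745·82.36)²) = √(14655.644660 + 6441.638706) = 145.2490 km
Closest pair: B–E at 3.7814 km.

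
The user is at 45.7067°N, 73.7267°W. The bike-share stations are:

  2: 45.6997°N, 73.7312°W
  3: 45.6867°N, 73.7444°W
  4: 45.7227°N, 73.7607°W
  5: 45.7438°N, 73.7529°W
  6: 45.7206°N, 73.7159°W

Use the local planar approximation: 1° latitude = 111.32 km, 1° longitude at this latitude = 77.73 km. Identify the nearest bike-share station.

2

Distances from 45.7067°N, 73.7267°W:
2: 0.8541 km
3: 2.6172 km
4: 3.1870 km
5: 4.6048 km
6: 1.7604 km
Minimum: 2 at 0.8541 km.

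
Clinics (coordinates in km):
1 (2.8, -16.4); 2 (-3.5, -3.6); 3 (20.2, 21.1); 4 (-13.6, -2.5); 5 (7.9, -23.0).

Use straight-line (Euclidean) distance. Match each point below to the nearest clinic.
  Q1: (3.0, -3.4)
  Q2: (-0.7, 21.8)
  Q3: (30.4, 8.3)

Q1 at (3.0, -3.4):
  1: 13.0 km
  2: 6.5 km
  3: 29.9 km
  4: 16.6 km
  5: 20.2 km
  → nearest: 2 (6.5 km)
Q2 at (-0.7, 21.8):
  1: 38.4 km
  2: 25.6 km
  3: 20.9 km
  4: 27.5 km
  5: 45.6 km
  → nearest: 3 (20.9 km)
Q3 at (30.4, 8.3):
  1: 37.0 km
  2: 35.9 km
  3: 16.4 km
  4: 45.3 km
  5: 38.5 km
  → nearest: 3 (16.4 km)

Q1→2; Q2→3; Q3→3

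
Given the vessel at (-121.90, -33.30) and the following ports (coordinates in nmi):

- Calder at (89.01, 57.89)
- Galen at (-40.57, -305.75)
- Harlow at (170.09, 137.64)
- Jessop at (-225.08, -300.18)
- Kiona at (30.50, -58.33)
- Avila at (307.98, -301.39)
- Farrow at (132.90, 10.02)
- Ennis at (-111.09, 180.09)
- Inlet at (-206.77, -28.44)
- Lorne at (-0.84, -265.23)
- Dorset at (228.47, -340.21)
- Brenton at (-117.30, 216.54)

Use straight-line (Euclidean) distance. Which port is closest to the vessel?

Distances from (-121.90, -33.30):
Calder: 229.78 nmi
Galen: 284.33 nmi
Harlow: 338.35 nmi
Jessop: 286.13 nmi
Kiona: 154.44 nmi
Avila: 506.63 nmi
Farrow: 258.46 nmi
Ennis: 213.66 nmi
Inlet: 85.01 nmi
Lorne: 261.62 nmi
Dorset: 465.78 nmi
Brenton: 249.88 nmi
Minimum: Inlet at 85.01 nmi.

Inlet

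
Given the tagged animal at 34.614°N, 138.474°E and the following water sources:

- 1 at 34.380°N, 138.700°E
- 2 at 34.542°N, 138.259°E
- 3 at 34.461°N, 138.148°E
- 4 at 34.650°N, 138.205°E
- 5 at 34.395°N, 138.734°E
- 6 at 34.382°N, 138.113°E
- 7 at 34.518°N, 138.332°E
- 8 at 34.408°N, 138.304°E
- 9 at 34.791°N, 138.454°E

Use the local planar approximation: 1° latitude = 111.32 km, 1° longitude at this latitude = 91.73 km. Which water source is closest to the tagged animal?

7

Distances from 34.614°N, 138.474°E:
1: 33.291 km
2: 21.288 km
3: 34.414 km
4: 24.999 km
5: 34.105 km
6: 41.995 km
7: 16.849 km
8: 27.732 km
9: 19.789 km
Minimum: 7 at 16.849 km.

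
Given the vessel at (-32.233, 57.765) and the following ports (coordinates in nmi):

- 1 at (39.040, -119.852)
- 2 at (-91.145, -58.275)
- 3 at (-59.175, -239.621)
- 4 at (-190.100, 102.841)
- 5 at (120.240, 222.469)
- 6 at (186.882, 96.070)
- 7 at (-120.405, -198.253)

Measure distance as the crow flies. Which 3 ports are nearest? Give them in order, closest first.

Distances from (-32.233, 57.765):
1: √((71.273)² + (-177.617)²) = √(5079.84053 + 31547.79869) = 191.383 nmi
2: √((-58.912)² + (-116.040)²) = √(3470.62374 + 13465.28160) = 130.138 nmi
3: √((-26.942)² + (-297.386)²) = √(725.87136 + 88438.43300) = 298.604 nmi
4: √((-157.867)² + (45.076)²) = √(24921.98969 + 2031.84578) = 164.176 nmi
5: √((152.473)² + (164.704)²) = √(23248.01573 + 27127.40762) = 224.445 nmi
6: √((219.115)² + (38.305)²) = √(48011.38323 + 1467.27302) = 222.438 nmi
7: √((-88.172)² + (-256.018)²) = √(7774.30158 + 65545.21632) = 270.776 nmi
Sorted: 2 (130.138 nmi) < 4 (164.176 nmi) < 1 (191.383 nmi) < 6 (222.438 nmi) < 5 (224.445 nmi) < …

2, 4, 1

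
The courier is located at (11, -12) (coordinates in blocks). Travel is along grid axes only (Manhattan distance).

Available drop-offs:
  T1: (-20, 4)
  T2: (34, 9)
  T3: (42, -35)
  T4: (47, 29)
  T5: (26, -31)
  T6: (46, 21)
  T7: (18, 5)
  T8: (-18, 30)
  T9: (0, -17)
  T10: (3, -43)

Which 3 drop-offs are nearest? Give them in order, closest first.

T9, T7, T5

Distances from (11, -12):
T1: |-31| + |16| = 31 + 16 = 47 blocks
T2: |23| + |21| = 23 + 21 = 44 blocks
T3: |31| + |-23| = 31 + 23 = 54 blocks
T4: |36| + |41| = 36 + 41 = 77 blocks
T5: |15| + |-19| = 15 + 19 = 34 blocks
T6: |35| + |33| = 35 + 33 = 68 blocks
T7: |7| + |17| = 7 + 17 = 24 blocks
T8: |-29| + |42| = 29 + 42 = 71 blocks
T9: |-11| + |-5| = 11 + 5 = 16 blocks
T10: |-8| + |-31| = 8 + 31 = 39 blocks
Sorted: T9 (16 blocks) < T7 (24 blocks) < T5 (34 blocks) < T10 (39 blocks) < T2 (44 blocks) < …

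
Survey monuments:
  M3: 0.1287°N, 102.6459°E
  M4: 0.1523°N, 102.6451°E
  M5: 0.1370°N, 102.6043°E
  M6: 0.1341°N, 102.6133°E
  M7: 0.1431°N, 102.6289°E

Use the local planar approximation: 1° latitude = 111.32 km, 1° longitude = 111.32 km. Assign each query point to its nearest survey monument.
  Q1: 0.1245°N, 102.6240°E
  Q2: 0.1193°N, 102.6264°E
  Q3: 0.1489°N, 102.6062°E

Q1 at 0.1245°N, 102.6240°E:
  M3: 2.4823 km
  M4: 3.8851 km
  M5: 2.5972 km
  M6: 1.6003 km
  M7: 2.1412 km
  → nearest: M6 (1.6003 km)
Q2 at 0.1193°N, 102.6264°E:
  M3: 2.4098 km
  M4: 4.2224 km
  M5: 3.1519 km
  M6: 2.2002 km
  M7: 2.6640 km
  → nearest: M6 (2.2002 km)
Q3 at 0.1489°N, 102.6062°E:
  M3: 4.9586 km
  M4: 4.3469 km
  M5: 1.3415 km
  M6: 1.8273 km
  M7: 2.6081 km
  → nearest: M5 (1.3415 km)

Q1→M6; Q2→M6; Q3→M5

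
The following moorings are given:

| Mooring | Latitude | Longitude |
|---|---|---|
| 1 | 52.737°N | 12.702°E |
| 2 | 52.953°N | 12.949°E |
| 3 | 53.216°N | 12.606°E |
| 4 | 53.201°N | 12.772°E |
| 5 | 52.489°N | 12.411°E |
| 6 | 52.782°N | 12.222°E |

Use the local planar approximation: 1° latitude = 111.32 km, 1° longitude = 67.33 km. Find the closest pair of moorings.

Pairwise distances:
3–4: 11.301 km
1–2: 29.236 km
2–4: 30.070 km
1–6: 32.704 km
1–5: 33.853 km
5–6: 35.011 km
2–3: 37.289 km
1–4: 51.867 km
2–6: 52.520 km
1–3: 53.713 km
3–6: 54.796 km
4–6: 59.556 km
2–5: 63.088 km
3–5: 81.988 km
4–5: 82.903 km
Closest pair: 3–4 at 11.301 km.

3 and 4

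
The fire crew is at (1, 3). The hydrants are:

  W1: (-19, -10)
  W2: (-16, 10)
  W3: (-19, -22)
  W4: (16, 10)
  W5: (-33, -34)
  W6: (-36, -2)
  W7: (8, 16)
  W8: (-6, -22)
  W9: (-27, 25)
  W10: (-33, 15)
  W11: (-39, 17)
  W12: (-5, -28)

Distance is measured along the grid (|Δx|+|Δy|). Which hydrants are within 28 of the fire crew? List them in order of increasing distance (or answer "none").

W7, W4, W2

Distances from (1, 3):
W1: |-20| + |-13| = 20 + 13 = 33
W2: |-17| + |7| = 17 + 7 = 24
W3: |-20| + |-25| = 20 + 25 = 45
W4: |15| + |7| = 15 + 7 = 22
W5: |-34| + |-37| = 34 + 37 = 71
W6: |-37| + |-5| = 37 + 5 = 42
W7: |7| + |13| = 7 + 13 = 20
W8: |-7| + |-25| = 7 + 25 = 32
W9: |-28| + |22| = 28 + 22 = 50
W10: |-34| + |12| = 34 + 12 = 46
W11: |-40| + |14| = 40 + 14 = 54
W12: |-6| + |-31| = 6 + 31 = 37
Threshold 28: W7 (20), W4 (22), W2 (24) are within range.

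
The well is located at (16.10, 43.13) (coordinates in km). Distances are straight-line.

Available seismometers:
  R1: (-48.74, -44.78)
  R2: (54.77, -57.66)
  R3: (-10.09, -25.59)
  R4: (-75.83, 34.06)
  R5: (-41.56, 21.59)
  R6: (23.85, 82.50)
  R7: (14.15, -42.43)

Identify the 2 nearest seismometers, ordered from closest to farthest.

Distances from (16.10, 43.13):
R1: 109.24 km
R2: 107.95 km
R3: 73.54 km
R4: 92.38 km
R5: 61.55 km
R6: 40.13 km
R7: 85.58 km
Sorted: R6 (40.13 km) < R5 (61.55 km) < R3 (73.54 km) < R7 (85.58 km) < …

R6, R5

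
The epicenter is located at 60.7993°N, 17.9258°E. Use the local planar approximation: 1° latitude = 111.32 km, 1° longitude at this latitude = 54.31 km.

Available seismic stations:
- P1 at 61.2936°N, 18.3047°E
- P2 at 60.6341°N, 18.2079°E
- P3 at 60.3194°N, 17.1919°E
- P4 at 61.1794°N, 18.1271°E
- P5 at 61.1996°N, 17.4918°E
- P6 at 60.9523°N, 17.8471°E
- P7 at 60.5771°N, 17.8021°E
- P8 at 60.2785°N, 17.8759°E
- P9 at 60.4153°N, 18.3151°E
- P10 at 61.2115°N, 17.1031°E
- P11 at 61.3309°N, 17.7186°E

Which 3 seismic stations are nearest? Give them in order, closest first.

P6, P2, P7

Distances from 60.7993°N, 17.9258°E:
P1: √((0.4943·111.32)² + (0.3789·54.31)²) = √(3027.803009 + 423.456512) = 58.7474 km
P2: √((-0.1652·111.32)² + (0.2821·54.31)²) = √(338.194454 + 234.728475) = 23.9358 km
P3: √((-0.4799·111.32)² + (-0.7339·54.31)²) = √(2853.960087 + 1588.668853) = 66.6530 km
P4: √((0.3801·111.32)² + (0.2013·54.31)²) = √(1790.367289 + 119.521808) = 43.7023 km
P5: √((0.4003·111.32)² + (-0.4340·54.31)²) = √(1985.718013 + 555.570356) = 50.4112 km
P6: √((0.1530·111.32)² + (-0.0787·54.31)²) = √(290.087661 + 18.268760) = 17.5601 km
P7: √((-0.2222·111.32)² + (-0.1237·54.31)²) = √(611.835264 + 45.133499) = 25.6314 km
P8: √((-0.5208·111.32)² + (-0.0499·54.31)²) = √(3361.153498 + 7.344474) = 58.0388 km
P9: √((-0.3840·111.32)² + (0.3893·54.31)²) = √(1827.295750 + 447.021502) = 47.6898 km
P10: √((0.4122·111.32)² + (-0.8227·54.31)²) = √(2105.534540 + 1996.377195) = 64.0462 km
P11: √((0.5316·111.32)² + (-0.2072·54.31)²) = √(3502.001598 + 126.630729) = 60.2381 km
Sorted: P6 (17.5601 km) < P2 (23.9358 km) < P7 (25.6314 km) < P4 (43.7023 km) < P9 (47.6898 km) < …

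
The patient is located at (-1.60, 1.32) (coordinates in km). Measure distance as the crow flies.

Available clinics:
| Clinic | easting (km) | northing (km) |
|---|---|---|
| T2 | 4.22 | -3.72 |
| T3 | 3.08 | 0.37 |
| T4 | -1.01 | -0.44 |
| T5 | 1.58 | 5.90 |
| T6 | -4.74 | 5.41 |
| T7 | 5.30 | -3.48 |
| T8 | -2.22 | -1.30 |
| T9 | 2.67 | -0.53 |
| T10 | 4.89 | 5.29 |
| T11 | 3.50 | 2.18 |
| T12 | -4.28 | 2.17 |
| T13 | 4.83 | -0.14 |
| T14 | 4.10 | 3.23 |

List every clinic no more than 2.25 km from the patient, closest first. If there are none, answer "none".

T4

Distances from (-1.60, 1.32):
T2: 7.70 km
T3: 4.78 km
T4: 1.86 km
T5: 5.58 km
T6: 5.16 km
T7: 8.41 km
T8: 2.69 km
T9: 4.65 km
T10: 7.61 km
T11: 5.17 km
T12: 2.81 km
T13: 6.59 km
T14: 6.01 km
Threshold 2.25 km: T4 (1.86 km) is within range.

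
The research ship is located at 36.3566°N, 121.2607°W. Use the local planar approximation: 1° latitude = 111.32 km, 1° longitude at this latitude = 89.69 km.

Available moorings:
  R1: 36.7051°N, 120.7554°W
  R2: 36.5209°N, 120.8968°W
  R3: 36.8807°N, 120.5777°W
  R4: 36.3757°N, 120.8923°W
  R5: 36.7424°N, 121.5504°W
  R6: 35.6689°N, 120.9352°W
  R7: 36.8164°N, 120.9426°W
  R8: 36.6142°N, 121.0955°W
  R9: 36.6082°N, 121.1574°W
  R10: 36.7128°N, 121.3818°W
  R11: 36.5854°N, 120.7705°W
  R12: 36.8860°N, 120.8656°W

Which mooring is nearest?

Distances from 36.3566°N, 121.2607°W:
R1: √((0.3485·111.32)² + (0.5053·89.69)²) = √(1505.053577 + 2053.934759) = 59.6573 km
R2: √((0.1643·111.32)² + (0.3639·89.69)²) = √(334.519564 + 1065.251512) = 37.4135 km
R3: √((0.5241·111.32)² + (0.6830·89.69)²) = √(3403.883712 + 3752.575643) = 84.5959 km
R4: √((0.0191·111.32)² + (0.3684·89.69)²) = √(4.520777 + 1091.760283) = 33.1101 km
R5: √((0.3858·111.32)² + (-0.2897·89.69)²) = √(1844.466798 + 675.126318) = 50.1955 km
R6: √((-0.6877·111.32)² + (0.3255·89.69)²) = √(5860.631891 + 852.295183) = 81.9325 km
R7: √((0.4598·111.32)² + (0.3181·89.69)²) = √(2619.897673 + 813.983096) = 58.5993 km
R8: √((0.2576·111.32)² + (0.1652·89.69)²) = √(822.314811 + 219.537207) = 32.2777 km
R9: √((0.2516·111.32)² + (0.1033·89.69)²) = √(784.454338 + 85.839799) = 29.5007 km
R10: √((0.3562·111.32)² + (-0.1211·89.69)²) = √(1572.295696 + 117.971292) = 41.1129 km
R11: √((0.2288·111.32)² + (0.4902·89.69)²) = √(648.721715 + 1933.012497) = 50.8108 km
R12: √((0.5294·111.32)² + (0.3951·89.69)²) = √(3473.075859 + 1255.746879) = 68.7664 km
Minimum: R9 at 29.5007 km.

R9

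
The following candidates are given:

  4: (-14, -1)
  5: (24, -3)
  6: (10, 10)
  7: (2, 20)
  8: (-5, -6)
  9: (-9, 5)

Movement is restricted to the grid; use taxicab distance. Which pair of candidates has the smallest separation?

4 and 9

Pairwise distances:
4–5: |38| + |-2| = 38 + 2 = 40
4–6: |24| + |11| = 24 + 11 = 35
4–7: |16| + |21| = 16 + 21 = 37
4–8: |9| + |-5| = 9 + 5 = 14
4–9: |5| + |6| = 5 + 6 = 11
5–6: |-14| + |13| = 14 + 13 = 27
5–7: |-22| + |23| = 22 + 23 = 45
5–8: |-29| + |-3| = 29 + 3 = 32
5–9: |-33| + |8| = 33 + 8 = 41
6–7: |-8| + |10| = 8 + 10 = 18
6–8: |-15| + |-16| = 15 + 16 = 31
6–9: |-19| + |-5| = 19 + 5 = 24
7–8: |-7| + |-26| = 7 + 26 = 33
7–9: |-11| + |-15| = 11 + 15 = 26
8–9: |-4| + |11| = 4 + 11 = 15
Closest pair: 4–9 at 11.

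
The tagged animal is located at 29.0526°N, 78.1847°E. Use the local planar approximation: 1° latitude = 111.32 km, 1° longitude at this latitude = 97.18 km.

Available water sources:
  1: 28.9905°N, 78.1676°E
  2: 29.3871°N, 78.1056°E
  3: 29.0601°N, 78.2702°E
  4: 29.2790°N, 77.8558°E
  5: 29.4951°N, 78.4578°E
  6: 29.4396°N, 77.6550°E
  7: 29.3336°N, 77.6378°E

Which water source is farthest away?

Distances from 29.0526°N, 78.1847°E:
1: √((-0.0621·111.32)² + (-0.0171·97.18)²) = √(47.789182 + 2.761506) = 7.1099 km
2: √((0.3345·111.32)² + (-0.0791·97.18)²) = √(1386.559911 + 59.089016) = 38.0217 km
3: √((0.0075·111.32)² + (0.0855·97.18)²) = √(0.697058 + 69.037653) = 8.3507 km
4: √((0.2264·111.32)² + (-0.3289·97.18)²) = √(635.183547 + 1021.601534) = 40.7036 km
5: √((0.4425·111.32)² + (0.2731·97.18)²) = √(2426.458933 + 704.364063) = 55.9538 km
6: √((0.3870·111.32)² + (-0.5297·97.18)²) = √(1855.958775 + 2649.803902) = 67.1250 km
7: √((0.2810·111.32)² + (-0.5469·97.18)²) = √(978.495956 + 2824.682480) = 61.6699 km
Maximum: 6 at 67.1250 km.

6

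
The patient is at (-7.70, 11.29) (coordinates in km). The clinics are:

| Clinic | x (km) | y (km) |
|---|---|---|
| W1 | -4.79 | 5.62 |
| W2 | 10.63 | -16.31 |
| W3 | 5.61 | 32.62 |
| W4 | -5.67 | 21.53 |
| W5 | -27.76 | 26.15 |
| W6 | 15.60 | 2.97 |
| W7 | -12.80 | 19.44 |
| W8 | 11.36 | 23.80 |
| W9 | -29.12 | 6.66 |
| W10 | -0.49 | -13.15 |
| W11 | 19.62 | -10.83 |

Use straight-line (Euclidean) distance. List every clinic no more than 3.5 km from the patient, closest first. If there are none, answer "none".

Distances from (-7.70, 11.29):
W1: 6.37 km
W2: 33.13 km
W3: 25.14 km
W4: 10.44 km
W5: 24.96 km
W6: 24.74 km
W7: 9.61 km
W8: 22.80 km
W9: 21.91 km
W10: 25.48 km
W11: 35.15 km
Threshold 3.5 km: none within range.

none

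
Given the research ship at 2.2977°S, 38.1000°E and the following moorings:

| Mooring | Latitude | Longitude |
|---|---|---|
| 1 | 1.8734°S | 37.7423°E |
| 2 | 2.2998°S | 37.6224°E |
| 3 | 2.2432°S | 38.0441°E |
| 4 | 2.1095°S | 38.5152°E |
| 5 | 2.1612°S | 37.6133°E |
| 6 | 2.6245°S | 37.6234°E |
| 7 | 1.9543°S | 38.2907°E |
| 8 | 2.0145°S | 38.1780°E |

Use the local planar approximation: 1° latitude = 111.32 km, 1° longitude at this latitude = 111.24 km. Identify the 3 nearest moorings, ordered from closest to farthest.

3, 8, 7

Distances from 2.2977°S, 38.1000°E:
1: √((0.4243·111.32)² + (-0.3577·111.24)²) = √(2230.963468 + 1583.287710) = 61.7596 km
2: √((-0.0021·111.32)² + (-0.4776·111.24)²) = √(0.054649 + 2822.608185) = 53.1287 km
3: √((0.0545·111.32)² + (-0.0559·111.24)²) = √(36.807761 + 38.667454) = 8.6876 km
4: √((0.1882·111.32)² + (0.4152·111.24)²) = √(438.920266 + 2133.224928) = 50.7163 km
5: √((0.1365·111.32)² + (-0.4867·111.24)²) = √(230.893495 + 2931.194606) = 56.2324 km
6: √((-0.3268·111.32)² + (-0.4766·111.24)²) = √(1323.458998 + 2810.800592) = 64.2982 km
7: √((0.3434·111.32)² + (0.1907·111.24)²) = √(1461.325548 + 450.011225) = 43.7188 km
8: √((0.2832·111.32)² + (0.0780·111.24)²) = √(993.877579 + 75.285470) = 32.6981 km
Sorted: 3 (8.6876 km) < 8 (32.6981 km) < 7 (43.7188 km) < 4 (50.7163 km) < 2 (53.1287 km) < …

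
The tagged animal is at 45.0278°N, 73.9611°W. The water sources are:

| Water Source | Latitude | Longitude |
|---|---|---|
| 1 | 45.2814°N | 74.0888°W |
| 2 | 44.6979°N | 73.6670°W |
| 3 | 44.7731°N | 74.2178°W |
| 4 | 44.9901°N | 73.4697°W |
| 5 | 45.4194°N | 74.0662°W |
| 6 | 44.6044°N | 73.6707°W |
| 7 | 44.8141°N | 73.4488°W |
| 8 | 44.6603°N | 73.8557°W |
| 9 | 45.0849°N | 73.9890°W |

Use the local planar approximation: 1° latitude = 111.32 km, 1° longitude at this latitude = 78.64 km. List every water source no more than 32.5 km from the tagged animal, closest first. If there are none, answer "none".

9, 1

Distances from 45.0278°N, 73.9611°W:
1: √((0.2536·111.32)² + (-0.1277·78.64)²) = √(796.975358 + 100.848352) = 29.9637 km
2: √((-0.3299·111.32)² + (0.2941·78.64)²) = √(1348.686550 + 534.905494) = 43.4004 km
3: √((-0.2547·111.32)² + (-0.2567·78.64)²) = √(803.904177 + 407.510447) = 34.8054 km
4: √((-0.0377·111.32)² + (0.4914·78.64)²) = √(17.612828 + 1493.335241) = 38.8709 km
5: √((0.3916·111.32)² + (-0.1051·78.64)²) = √(1900.341977 + 68.311283) = 44.3695 km
6: √((-0.4234·111.32)² + (0.2904·78.64)²) = √(2221.509131 + 521.531127) = 52.3740 km
7: √((-0.2137·111.32)² + (0.5123·78.64)²) = √(565.920518 + 1623.064285) = 46.7866 km
8: √((-0.3675·111.32)² + (0.1054·78.64)²) = √(1673.636282 + 68.701818) = 41.7413 km
9: √((0.0571·111.32)² + (-0.0279·78.64)²) = √(40.403465 + 4.813882) = 6.7244 km
Threshold 32.5 km: 9 (6.7244 km), 1 (29.9637 km) are within range.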